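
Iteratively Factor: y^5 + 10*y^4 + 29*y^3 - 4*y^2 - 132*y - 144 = (y + 3)*(y^4 + 7*y^3 + 8*y^2 - 28*y - 48) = (y + 3)^2*(y^3 + 4*y^2 - 4*y - 16) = (y + 2)*(y + 3)^2*(y^2 + 2*y - 8) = (y + 2)*(y + 3)^2*(y + 4)*(y - 2)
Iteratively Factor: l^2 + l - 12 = (l - 3)*(l + 4)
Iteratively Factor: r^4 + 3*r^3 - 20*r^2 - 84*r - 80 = (r + 2)*(r^3 + r^2 - 22*r - 40) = (r - 5)*(r + 2)*(r^2 + 6*r + 8) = (r - 5)*(r + 2)*(r + 4)*(r + 2)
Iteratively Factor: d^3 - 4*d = (d - 2)*(d^2 + 2*d) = d*(d - 2)*(d + 2)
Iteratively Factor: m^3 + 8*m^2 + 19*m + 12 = (m + 3)*(m^2 + 5*m + 4) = (m + 3)*(m + 4)*(m + 1)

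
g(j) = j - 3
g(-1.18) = -4.18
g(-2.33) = -5.33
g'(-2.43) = 1.00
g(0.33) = -2.67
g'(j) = 1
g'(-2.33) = 1.00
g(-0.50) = -3.50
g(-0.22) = -3.22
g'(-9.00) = 1.00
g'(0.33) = 1.00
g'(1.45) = 1.00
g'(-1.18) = 1.00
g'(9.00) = 1.00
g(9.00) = 6.00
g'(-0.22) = 1.00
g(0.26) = -2.74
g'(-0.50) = 1.00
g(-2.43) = -5.43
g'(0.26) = 1.00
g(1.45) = -1.55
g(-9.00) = -12.00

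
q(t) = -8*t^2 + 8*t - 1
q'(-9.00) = 152.00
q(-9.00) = -721.00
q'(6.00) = -88.00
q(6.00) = -241.00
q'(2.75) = -36.00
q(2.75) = -39.50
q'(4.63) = -66.08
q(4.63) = -135.46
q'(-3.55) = 64.80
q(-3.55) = -130.22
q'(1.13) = -10.08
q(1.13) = -2.18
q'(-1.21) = 27.36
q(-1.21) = -22.39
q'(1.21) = -11.36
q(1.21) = -3.03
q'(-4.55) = 80.80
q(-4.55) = -203.02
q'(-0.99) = 23.84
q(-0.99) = -16.76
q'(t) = 8 - 16*t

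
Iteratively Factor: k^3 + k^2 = (k + 1)*(k^2) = k*(k + 1)*(k)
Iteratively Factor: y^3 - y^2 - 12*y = (y - 4)*(y^2 + 3*y) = (y - 4)*(y + 3)*(y)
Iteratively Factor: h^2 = (h)*(h)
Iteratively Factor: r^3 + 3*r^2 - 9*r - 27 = (r - 3)*(r^2 + 6*r + 9) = (r - 3)*(r + 3)*(r + 3)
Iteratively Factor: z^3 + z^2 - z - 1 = (z - 1)*(z^2 + 2*z + 1) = (z - 1)*(z + 1)*(z + 1)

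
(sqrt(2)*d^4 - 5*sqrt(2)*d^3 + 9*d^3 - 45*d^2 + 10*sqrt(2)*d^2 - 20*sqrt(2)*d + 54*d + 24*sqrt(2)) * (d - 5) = sqrt(2)*d^5 - 10*sqrt(2)*d^4 + 9*d^4 - 90*d^3 + 35*sqrt(2)*d^3 - 70*sqrt(2)*d^2 + 279*d^2 - 270*d + 124*sqrt(2)*d - 120*sqrt(2)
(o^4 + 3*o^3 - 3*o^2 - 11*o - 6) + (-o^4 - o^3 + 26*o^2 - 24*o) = 2*o^3 + 23*o^2 - 35*o - 6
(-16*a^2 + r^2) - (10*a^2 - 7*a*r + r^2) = -26*a^2 + 7*a*r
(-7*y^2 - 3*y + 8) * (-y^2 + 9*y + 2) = 7*y^4 - 60*y^3 - 49*y^2 + 66*y + 16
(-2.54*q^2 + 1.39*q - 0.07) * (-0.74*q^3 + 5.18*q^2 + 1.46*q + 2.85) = 1.8796*q^5 - 14.1858*q^4 + 3.5436*q^3 - 5.5722*q^2 + 3.8593*q - 0.1995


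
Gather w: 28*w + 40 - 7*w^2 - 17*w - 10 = -7*w^2 + 11*w + 30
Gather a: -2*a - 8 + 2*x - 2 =-2*a + 2*x - 10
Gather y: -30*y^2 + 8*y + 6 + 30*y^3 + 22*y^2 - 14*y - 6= 30*y^3 - 8*y^2 - 6*y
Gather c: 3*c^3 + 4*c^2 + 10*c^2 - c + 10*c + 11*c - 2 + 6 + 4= 3*c^3 + 14*c^2 + 20*c + 8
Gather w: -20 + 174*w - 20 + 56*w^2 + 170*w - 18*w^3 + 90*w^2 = -18*w^3 + 146*w^2 + 344*w - 40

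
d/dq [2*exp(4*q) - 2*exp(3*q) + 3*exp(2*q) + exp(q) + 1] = (8*exp(3*q) - 6*exp(2*q) + 6*exp(q) + 1)*exp(q)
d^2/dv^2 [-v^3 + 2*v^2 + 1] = 4 - 6*v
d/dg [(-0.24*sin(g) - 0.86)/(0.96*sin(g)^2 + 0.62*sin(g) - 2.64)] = (0.2304*sin(g)^2 + 1.6512*sin(g) + 1.1668)*cos(g)/(0.9216*sin(g)^4 + 1.1904*sin(g)^3 - 4.6844*sin(g)^2 - 3.2736*sin(g) + 6.9696)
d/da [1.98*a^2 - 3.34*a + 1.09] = 3.96*a - 3.34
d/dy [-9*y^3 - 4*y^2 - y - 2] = -27*y^2 - 8*y - 1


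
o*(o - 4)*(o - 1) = o^3 - 5*o^2 + 4*o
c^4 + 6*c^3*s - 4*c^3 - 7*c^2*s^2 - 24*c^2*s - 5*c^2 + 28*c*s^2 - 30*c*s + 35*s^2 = (c - 5)*(c + 1)*(c - s)*(c + 7*s)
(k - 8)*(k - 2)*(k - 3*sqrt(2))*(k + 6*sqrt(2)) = k^4 - 10*k^3 + 3*sqrt(2)*k^3 - 30*sqrt(2)*k^2 - 20*k^2 + 48*sqrt(2)*k + 360*k - 576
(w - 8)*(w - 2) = w^2 - 10*w + 16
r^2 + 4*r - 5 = (r - 1)*(r + 5)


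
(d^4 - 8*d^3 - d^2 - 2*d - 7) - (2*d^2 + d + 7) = d^4 - 8*d^3 - 3*d^2 - 3*d - 14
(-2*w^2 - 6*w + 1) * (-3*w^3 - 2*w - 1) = 6*w^5 + 18*w^4 + w^3 + 14*w^2 + 4*w - 1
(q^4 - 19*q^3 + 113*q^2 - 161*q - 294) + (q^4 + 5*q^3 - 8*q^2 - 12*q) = 2*q^4 - 14*q^3 + 105*q^2 - 173*q - 294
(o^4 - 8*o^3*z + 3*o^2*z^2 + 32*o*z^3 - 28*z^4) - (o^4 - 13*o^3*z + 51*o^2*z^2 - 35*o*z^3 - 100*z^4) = 5*o^3*z - 48*o^2*z^2 + 67*o*z^3 + 72*z^4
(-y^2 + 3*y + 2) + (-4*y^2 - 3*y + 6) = 8 - 5*y^2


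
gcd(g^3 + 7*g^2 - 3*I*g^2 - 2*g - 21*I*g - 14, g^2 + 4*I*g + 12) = g - 2*I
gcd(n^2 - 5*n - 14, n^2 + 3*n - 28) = 1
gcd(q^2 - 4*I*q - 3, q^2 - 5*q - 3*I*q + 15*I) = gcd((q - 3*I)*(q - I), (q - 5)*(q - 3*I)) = q - 3*I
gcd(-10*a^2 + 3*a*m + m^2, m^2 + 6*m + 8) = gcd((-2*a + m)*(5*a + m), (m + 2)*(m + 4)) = 1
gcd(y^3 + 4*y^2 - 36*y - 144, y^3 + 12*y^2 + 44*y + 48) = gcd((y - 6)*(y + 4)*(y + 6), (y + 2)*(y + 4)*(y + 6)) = y^2 + 10*y + 24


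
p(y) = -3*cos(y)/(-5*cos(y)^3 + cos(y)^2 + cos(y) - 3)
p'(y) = -3*(-15*sin(y)*cos(y)^2 + 2*sin(y)*cos(y) + sin(y))*cos(y)/(-5*cos(y)^3 + cos(y)^2 + cos(y) - 3)^2 + 3*sin(y)/(-5*cos(y)^3 + cos(y)^2 + cos(y) - 3) = 3*(15*cos(y) - cos(2*y) + 5*cos(3*y) - 7)*sin(y)/(2*(5*cos(y)^3 - cos(y)^2 - cos(y) + 3)^2)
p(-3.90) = -1.69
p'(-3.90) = -9.17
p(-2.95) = 1.72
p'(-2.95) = 2.61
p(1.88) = -0.30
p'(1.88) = -1.02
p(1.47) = 0.10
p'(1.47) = -1.07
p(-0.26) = 0.52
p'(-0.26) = -0.12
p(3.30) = 1.64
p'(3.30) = 1.98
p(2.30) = -1.15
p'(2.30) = -4.71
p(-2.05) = -0.50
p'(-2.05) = 1.47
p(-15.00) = -2.30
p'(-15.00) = 15.83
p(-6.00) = 0.52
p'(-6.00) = 0.13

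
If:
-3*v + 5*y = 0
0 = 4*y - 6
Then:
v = 5/2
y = 3/2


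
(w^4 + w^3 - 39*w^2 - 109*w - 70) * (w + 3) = w^5 + 4*w^4 - 36*w^3 - 226*w^2 - 397*w - 210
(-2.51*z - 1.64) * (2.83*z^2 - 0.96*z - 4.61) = -7.1033*z^3 - 2.2316*z^2 + 13.1455*z + 7.5604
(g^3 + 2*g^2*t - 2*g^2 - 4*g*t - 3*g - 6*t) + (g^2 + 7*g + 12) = g^3 + 2*g^2*t - g^2 - 4*g*t + 4*g - 6*t + 12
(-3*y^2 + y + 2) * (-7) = 21*y^2 - 7*y - 14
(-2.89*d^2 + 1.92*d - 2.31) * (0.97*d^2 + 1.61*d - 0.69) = -2.8033*d^4 - 2.7905*d^3 + 2.8446*d^2 - 5.0439*d + 1.5939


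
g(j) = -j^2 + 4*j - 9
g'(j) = 4 - 2*j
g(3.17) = -6.37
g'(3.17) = -2.34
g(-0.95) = -13.70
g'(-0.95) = 5.90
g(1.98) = -5.00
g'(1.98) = 0.04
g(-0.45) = -11.00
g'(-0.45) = 4.90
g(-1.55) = -17.60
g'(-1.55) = 7.10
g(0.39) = -7.59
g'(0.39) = 3.22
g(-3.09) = -30.91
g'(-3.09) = 10.18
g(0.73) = -6.61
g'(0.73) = 2.54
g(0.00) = -9.00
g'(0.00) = 4.00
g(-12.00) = -201.00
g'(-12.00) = 28.00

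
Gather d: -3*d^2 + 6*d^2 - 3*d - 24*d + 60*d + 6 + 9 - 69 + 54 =3*d^2 + 33*d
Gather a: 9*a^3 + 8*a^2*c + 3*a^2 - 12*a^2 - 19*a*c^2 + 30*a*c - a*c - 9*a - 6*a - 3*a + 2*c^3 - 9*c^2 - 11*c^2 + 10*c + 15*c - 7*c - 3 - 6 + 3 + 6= 9*a^3 + a^2*(8*c - 9) + a*(-19*c^2 + 29*c - 18) + 2*c^3 - 20*c^2 + 18*c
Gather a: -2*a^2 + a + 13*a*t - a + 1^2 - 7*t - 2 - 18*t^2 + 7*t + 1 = -2*a^2 + 13*a*t - 18*t^2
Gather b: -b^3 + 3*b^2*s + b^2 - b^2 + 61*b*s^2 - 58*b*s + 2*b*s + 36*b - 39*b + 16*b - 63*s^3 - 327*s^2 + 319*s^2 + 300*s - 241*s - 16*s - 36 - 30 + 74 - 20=-b^3 + 3*b^2*s + b*(61*s^2 - 56*s + 13) - 63*s^3 - 8*s^2 + 43*s - 12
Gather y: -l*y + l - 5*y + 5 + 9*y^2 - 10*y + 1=l + 9*y^2 + y*(-l - 15) + 6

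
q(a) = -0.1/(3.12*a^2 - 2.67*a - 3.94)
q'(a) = -0.1*(2.67 - 6.24*a)/(3.12*a^2 - 2.67*a - 3.94)^2 = (0.624*a - 0.267)/(-3.12*a^2 + 2.67*a + 3.94)^2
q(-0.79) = -0.86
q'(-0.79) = -56.00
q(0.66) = 0.02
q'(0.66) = 0.01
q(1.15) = 0.03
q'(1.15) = 0.05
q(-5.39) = -0.00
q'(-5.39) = -0.00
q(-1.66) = -0.01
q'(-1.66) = -0.02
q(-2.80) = -0.00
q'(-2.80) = -0.00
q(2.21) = -0.02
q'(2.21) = 0.04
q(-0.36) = 0.04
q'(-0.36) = -0.07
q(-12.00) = -0.00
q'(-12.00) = -0.00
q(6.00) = -0.00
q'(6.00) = 0.00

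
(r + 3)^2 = r^2 + 6*r + 9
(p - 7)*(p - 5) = p^2 - 12*p + 35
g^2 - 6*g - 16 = (g - 8)*(g + 2)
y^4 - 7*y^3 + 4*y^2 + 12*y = y*(y - 6)*(y - 2)*(y + 1)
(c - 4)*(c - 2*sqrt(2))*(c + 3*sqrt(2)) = c^3 - 4*c^2 + sqrt(2)*c^2 - 12*c - 4*sqrt(2)*c + 48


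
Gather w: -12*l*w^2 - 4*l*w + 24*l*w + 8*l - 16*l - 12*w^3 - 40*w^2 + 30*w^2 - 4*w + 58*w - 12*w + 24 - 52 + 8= -8*l - 12*w^3 + w^2*(-12*l - 10) + w*(20*l + 42) - 20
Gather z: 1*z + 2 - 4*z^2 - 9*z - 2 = -4*z^2 - 8*z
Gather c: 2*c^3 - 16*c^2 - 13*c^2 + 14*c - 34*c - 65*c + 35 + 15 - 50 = 2*c^3 - 29*c^2 - 85*c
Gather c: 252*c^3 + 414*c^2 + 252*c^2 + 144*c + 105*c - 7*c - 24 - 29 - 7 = 252*c^3 + 666*c^2 + 242*c - 60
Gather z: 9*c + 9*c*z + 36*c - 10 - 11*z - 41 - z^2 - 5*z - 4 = 45*c - z^2 + z*(9*c - 16) - 55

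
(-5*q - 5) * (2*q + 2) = -10*q^2 - 20*q - 10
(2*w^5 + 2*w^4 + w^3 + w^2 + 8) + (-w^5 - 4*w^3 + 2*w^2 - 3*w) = w^5 + 2*w^4 - 3*w^3 + 3*w^2 - 3*w + 8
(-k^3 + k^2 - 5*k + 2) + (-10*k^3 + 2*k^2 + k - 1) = -11*k^3 + 3*k^2 - 4*k + 1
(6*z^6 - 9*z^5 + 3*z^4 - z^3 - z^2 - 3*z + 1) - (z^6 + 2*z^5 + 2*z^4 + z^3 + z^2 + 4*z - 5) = 5*z^6 - 11*z^5 + z^4 - 2*z^3 - 2*z^2 - 7*z + 6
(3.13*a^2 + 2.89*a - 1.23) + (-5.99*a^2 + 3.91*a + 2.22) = -2.86*a^2 + 6.8*a + 0.99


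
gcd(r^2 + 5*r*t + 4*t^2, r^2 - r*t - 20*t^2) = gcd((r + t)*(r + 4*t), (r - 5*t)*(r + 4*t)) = r + 4*t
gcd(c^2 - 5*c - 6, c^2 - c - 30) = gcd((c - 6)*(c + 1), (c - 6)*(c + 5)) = c - 6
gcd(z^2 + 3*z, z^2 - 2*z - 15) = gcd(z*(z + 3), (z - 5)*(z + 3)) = z + 3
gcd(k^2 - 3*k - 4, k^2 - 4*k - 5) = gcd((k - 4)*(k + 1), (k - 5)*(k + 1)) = k + 1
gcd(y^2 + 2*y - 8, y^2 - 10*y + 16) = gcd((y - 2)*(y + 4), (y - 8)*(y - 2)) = y - 2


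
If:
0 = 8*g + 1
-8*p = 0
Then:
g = -1/8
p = 0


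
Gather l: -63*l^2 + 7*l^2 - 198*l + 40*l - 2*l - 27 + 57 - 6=-56*l^2 - 160*l + 24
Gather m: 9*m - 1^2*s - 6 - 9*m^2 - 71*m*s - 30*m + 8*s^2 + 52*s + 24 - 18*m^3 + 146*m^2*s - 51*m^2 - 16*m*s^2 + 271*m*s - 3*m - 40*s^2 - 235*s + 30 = -18*m^3 + m^2*(146*s - 60) + m*(-16*s^2 + 200*s - 24) - 32*s^2 - 184*s + 48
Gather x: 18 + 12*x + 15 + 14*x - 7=26*x + 26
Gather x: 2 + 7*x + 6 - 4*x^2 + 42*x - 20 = -4*x^2 + 49*x - 12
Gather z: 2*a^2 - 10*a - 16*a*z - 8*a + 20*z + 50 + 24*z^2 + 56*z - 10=2*a^2 - 18*a + 24*z^2 + z*(76 - 16*a) + 40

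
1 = 1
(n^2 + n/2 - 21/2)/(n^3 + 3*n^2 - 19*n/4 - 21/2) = 2*(n - 3)/(2*n^2 - n - 6)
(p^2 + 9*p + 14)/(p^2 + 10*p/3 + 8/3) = 3*(p + 7)/(3*p + 4)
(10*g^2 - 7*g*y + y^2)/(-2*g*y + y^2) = (-5*g + y)/y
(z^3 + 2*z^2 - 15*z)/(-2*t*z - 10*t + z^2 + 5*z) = z*(z - 3)/(-2*t + z)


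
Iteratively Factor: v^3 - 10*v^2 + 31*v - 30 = (v - 3)*(v^2 - 7*v + 10) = (v - 3)*(v - 2)*(v - 5)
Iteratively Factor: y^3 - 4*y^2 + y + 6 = (y + 1)*(y^2 - 5*y + 6) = (y - 3)*(y + 1)*(y - 2)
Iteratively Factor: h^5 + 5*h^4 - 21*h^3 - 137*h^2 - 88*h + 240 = (h + 3)*(h^4 + 2*h^3 - 27*h^2 - 56*h + 80) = (h + 3)*(h + 4)*(h^3 - 2*h^2 - 19*h + 20) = (h - 5)*(h + 3)*(h + 4)*(h^2 + 3*h - 4) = (h - 5)*(h - 1)*(h + 3)*(h + 4)*(h + 4)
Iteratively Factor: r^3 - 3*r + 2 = (r + 2)*(r^2 - 2*r + 1) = (r - 1)*(r + 2)*(r - 1)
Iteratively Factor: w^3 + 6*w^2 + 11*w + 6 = (w + 2)*(w^2 + 4*w + 3) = (w + 2)*(w + 3)*(w + 1)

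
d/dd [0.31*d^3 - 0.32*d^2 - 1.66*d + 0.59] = 0.93*d^2 - 0.64*d - 1.66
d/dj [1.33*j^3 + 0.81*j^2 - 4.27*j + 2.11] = 3.99*j^2 + 1.62*j - 4.27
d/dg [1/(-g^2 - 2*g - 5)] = 2*(g + 1)/(g^2 + 2*g + 5)^2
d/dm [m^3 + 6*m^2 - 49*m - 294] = 3*m^2 + 12*m - 49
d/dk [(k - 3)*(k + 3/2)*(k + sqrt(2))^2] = 4*k^3 - 9*k^2/2 + 6*sqrt(2)*k^2 - 6*sqrt(2)*k - 5*k - 9*sqrt(2) - 3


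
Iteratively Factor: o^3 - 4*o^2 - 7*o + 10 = (o - 1)*(o^2 - 3*o - 10) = (o - 1)*(o + 2)*(o - 5)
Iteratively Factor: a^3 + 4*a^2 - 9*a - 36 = (a - 3)*(a^2 + 7*a + 12) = (a - 3)*(a + 4)*(a + 3)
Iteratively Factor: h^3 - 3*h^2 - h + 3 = (h - 3)*(h^2 - 1) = (h - 3)*(h + 1)*(h - 1)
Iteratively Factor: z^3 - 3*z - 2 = (z - 2)*(z^2 + 2*z + 1) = (z - 2)*(z + 1)*(z + 1)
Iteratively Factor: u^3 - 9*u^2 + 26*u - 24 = (u - 2)*(u^2 - 7*u + 12) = (u - 3)*(u - 2)*(u - 4)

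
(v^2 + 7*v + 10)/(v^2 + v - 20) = (v + 2)/(v - 4)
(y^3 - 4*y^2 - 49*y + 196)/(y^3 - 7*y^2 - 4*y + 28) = (y^2 + 3*y - 28)/(y^2 - 4)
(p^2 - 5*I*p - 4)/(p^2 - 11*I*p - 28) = (p - I)/(p - 7*I)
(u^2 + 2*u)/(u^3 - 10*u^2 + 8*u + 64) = u/(u^2 - 12*u + 32)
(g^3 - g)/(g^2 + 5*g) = (g^2 - 1)/(g + 5)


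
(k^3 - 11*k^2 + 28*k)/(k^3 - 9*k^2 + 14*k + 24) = k*(k - 7)/(k^2 - 5*k - 6)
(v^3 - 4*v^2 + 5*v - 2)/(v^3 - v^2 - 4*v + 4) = (v - 1)/(v + 2)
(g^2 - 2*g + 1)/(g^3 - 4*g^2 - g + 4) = (g - 1)/(g^2 - 3*g - 4)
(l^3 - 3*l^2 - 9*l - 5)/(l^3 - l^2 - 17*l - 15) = (l + 1)/(l + 3)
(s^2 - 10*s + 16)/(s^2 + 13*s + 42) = (s^2 - 10*s + 16)/(s^2 + 13*s + 42)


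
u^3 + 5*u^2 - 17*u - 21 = (u - 3)*(u + 1)*(u + 7)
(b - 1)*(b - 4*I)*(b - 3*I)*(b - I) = b^4 - b^3 - 8*I*b^3 - 19*b^2 + 8*I*b^2 + 19*b + 12*I*b - 12*I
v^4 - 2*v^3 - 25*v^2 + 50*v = v*(v - 5)*(v - 2)*(v + 5)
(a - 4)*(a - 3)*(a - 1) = a^3 - 8*a^2 + 19*a - 12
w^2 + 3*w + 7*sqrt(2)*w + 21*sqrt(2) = (w + 3)*(w + 7*sqrt(2))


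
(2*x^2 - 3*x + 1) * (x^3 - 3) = 2*x^5 - 3*x^4 + x^3 - 6*x^2 + 9*x - 3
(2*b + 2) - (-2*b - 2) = 4*b + 4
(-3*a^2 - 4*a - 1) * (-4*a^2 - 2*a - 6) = 12*a^4 + 22*a^3 + 30*a^2 + 26*a + 6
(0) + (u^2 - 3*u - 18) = u^2 - 3*u - 18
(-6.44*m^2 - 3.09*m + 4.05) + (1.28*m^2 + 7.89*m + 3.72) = -5.16*m^2 + 4.8*m + 7.77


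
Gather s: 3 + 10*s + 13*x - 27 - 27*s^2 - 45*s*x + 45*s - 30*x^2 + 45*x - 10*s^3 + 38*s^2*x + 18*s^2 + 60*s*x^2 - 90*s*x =-10*s^3 + s^2*(38*x - 9) + s*(60*x^2 - 135*x + 55) - 30*x^2 + 58*x - 24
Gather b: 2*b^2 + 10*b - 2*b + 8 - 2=2*b^2 + 8*b + 6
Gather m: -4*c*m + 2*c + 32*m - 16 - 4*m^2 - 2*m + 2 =2*c - 4*m^2 + m*(30 - 4*c) - 14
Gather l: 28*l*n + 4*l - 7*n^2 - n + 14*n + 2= l*(28*n + 4) - 7*n^2 + 13*n + 2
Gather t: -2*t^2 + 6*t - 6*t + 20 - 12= 8 - 2*t^2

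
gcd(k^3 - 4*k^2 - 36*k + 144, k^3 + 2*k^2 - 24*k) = k^2 + 2*k - 24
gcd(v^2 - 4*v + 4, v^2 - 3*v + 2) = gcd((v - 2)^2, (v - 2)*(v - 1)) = v - 2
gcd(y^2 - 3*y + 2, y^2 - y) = y - 1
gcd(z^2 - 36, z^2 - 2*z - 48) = z + 6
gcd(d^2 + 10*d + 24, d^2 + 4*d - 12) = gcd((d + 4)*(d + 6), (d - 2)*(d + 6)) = d + 6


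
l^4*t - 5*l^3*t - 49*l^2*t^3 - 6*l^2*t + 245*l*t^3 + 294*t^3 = (l - 6)*(l - 7*t)*(l + 7*t)*(l*t + t)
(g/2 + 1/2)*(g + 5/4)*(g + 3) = g^3/2 + 21*g^2/8 + 4*g + 15/8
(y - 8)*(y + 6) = y^2 - 2*y - 48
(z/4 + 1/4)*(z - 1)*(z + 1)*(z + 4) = z^4/4 + 5*z^3/4 + 3*z^2/4 - 5*z/4 - 1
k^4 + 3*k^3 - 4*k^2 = k^2*(k - 1)*(k + 4)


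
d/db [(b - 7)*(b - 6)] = 2*b - 13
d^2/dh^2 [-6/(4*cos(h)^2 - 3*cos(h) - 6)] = 6*(-64*sin(h)^4 + 137*sin(h)^2 - 27*cos(h) + 9*cos(3*h) - 7)/(4*sin(h)^2 + 3*cos(h) + 2)^3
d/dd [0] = 0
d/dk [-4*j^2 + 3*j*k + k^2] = 3*j + 2*k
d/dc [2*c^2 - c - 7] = 4*c - 1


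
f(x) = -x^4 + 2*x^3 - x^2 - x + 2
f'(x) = -4*x^3 + 6*x^2 - 2*x - 1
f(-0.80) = 0.73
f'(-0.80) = 6.49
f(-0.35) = 2.13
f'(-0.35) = 0.61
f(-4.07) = -419.73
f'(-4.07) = 376.21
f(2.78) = -25.27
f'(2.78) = -46.13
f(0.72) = 1.24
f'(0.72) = -0.82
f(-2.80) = -108.41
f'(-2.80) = 139.45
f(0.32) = 1.63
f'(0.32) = -1.16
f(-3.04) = -145.80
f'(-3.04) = 172.91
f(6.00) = -904.00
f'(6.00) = -661.00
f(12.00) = -17434.00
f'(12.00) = -6073.00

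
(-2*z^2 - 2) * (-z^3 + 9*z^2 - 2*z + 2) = 2*z^5 - 18*z^4 + 6*z^3 - 22*z^2 + 4*z - 4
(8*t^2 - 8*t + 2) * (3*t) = 24*t^3 - 24*t^2 + 6*t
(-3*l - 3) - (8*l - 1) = -11*l - 2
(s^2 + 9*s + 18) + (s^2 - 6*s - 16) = 2*s^2 + 3*s + 2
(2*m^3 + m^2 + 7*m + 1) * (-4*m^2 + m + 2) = -8*m^5 - 2*m^4 - 23*m^3 + 5*m^2 + 15*m + 2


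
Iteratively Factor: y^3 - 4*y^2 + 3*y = (y)*(y^2 - 4*y + 3) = y*(y - 1)*(y - 3)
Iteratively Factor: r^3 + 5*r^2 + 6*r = (r)*(r^2 + 5*r + 6) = r*(r + 2)*(r + 3)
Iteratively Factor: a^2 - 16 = (a - 4)*(a + 4)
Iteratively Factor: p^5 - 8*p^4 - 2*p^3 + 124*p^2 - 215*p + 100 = (p - 1)*(p^4 - 7*p^3 - 9*p^2 + 115*p - 100) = (p - 5)*(p - 1)*(p^3 - 2*p^2 - 19*p + 20) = (p - 5)*(p - 1)^2*(p^2 - p - 20) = (p - 5)*(p - 1)^2*(p + 4)*(p - 5)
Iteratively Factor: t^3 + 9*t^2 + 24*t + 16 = (t + 4)*(t^2 + 5*t + 4) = (t + 1)*(t + 4)*(t + 4)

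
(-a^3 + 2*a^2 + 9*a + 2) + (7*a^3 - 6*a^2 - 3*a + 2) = 6*a^3 - 4*a^2 + 6*a + 4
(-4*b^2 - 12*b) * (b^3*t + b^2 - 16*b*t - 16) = -4*b^5*t - 12*b^4*t - 4*b^4 + 64*b^3*t - 12*b^3 + 192*b^2*t + 64*b^2 + 192*b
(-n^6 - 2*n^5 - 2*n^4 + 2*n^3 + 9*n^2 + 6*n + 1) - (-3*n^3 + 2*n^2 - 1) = -n^6 - 2*n^5 - 2*n^4 + 5*n^3 + 7*n^2 + 6*n + 2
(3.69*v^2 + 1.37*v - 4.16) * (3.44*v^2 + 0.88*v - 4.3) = 12.6936*v^4 + 7.96*v^3 - 28.9718*v^2 - 9.5518*v + 17.888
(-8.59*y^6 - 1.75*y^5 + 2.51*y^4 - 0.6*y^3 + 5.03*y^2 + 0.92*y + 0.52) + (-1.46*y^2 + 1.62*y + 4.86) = -8.59*y^6 - 1.75*y^5 + 2.51*y^4 - 0.6*y^3 + 3.57*y^2 + 2.54*y + 5.38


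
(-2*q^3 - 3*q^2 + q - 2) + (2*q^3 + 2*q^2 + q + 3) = -q^2 + 2*q + 1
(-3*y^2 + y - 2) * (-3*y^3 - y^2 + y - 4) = 9*y^5 + 2*y^3 + 15*y^2 - 6*y + 8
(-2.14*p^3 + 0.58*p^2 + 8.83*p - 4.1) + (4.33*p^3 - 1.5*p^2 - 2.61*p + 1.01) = 2.19*p^3 - 0.92*p^2 + 6.22*p - 3.09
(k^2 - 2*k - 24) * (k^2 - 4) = k^4 - 2*k^3 - 28*k^2 + 8*k + 96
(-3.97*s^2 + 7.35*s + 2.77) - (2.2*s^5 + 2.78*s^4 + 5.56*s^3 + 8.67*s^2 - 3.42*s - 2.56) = -2.2*s^5 - 2.78*s^4 - 5.56*s^3 - 12.64*s^2 + 10.77*s + 5.33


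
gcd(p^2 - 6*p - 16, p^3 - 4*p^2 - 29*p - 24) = p - 8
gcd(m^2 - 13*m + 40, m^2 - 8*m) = m - 8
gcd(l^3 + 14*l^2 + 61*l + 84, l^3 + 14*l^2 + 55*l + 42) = l + 7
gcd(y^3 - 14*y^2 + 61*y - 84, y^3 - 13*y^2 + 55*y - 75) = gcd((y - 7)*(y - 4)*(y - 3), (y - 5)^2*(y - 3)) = y - 3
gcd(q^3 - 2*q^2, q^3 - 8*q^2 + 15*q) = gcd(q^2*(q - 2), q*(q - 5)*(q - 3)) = q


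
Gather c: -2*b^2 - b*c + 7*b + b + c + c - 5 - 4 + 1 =-2*b^2 + 8*b + c*(2 - b) - 8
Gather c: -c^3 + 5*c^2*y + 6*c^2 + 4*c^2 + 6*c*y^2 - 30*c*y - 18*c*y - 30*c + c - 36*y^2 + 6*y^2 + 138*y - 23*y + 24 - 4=-c^3 + c^2*(5*y + 10) + c*(6*y^2 - 48*y - 29) - 30*y^2 + 115*y + 20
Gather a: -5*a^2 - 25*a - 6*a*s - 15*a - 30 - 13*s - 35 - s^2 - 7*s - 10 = -5*a^2 + a*(-6*s - 40) - s^2 - 20*s - 75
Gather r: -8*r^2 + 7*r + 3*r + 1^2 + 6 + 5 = -8*r^2 + 10*r + 12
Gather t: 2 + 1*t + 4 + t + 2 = 2*t + 8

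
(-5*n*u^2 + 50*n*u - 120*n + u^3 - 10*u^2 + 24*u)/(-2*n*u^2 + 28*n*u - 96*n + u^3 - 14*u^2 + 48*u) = (-5*n*u + 20*n + u^2 - 4*u)/(-2*n*u + 16*n + u^2 - 8*u)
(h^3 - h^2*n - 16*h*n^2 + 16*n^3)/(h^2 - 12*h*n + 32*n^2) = (h^2 + 3*h*n - 4*n^2)/(h - 8*n)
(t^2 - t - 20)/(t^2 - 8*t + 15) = (t + 4)/(t - 3)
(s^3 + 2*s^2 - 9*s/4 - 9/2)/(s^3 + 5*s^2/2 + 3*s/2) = (s^2 + s/2 - 3)/(s*(s + 1))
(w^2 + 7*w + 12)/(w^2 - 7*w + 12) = (w^2 + 7*w + 12)/(w^2 - 7*w + 12)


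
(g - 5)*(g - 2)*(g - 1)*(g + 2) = g^4 - 6*g^3 + g^2 + 24*g - 20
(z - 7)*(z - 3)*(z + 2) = z^3 - 8*z^2 + z + 42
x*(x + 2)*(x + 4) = x^3 + 6*x^2 + 8*x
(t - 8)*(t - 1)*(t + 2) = t^3 - 7*t^2 - 10*t + 16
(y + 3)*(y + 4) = y^2 + 7*y + 12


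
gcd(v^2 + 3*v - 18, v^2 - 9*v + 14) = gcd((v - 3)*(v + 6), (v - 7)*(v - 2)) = 1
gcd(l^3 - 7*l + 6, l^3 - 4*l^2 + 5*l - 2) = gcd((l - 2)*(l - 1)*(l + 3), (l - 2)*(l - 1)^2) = l^2 - 3*l + 2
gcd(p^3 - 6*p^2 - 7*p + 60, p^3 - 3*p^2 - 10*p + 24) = p^2 - p - 12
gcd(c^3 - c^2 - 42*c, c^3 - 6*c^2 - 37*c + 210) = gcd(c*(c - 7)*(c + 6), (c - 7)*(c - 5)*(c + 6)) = c^2 - c - 42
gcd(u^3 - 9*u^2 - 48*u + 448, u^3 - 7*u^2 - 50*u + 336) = u^2 - u - 56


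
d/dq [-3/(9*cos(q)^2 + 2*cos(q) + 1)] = -6*(9*cos(q) + 1)*sin(q)/(9*cos(q)^2 + 2*cos(q) + 1)^2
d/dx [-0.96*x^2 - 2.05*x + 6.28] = -1.92*x - 2.05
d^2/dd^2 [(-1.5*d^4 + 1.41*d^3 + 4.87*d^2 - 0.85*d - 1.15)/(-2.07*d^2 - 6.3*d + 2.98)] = (12.8547*d^6 + 117.369*d^5 + 301.6926*d^4 - 445.593582*d^3 + 167.994558*d^2 + 46.3145760000001*d + 50.895484)/(8.869743*d^6 + 80.98461*d^5 + 208.167894*d^4 + 16.87392*d^3 - 299.681316*d^2 + 167.83956*d - 26.463592)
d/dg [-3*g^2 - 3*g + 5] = -6*g - 3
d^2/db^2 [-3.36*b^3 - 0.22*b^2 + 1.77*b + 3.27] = -20.16*b - 0.44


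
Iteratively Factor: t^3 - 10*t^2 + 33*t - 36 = (t - 3)*(t^2 - 7*t + 12) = (t - 4)*(t - 3)*(t - 3)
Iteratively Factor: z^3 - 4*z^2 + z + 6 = (z - 2)*(z^2 - 2*z - 3) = (z - 2)*(z + 1)*(z - 3)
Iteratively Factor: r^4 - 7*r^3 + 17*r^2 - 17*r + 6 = (r - 1)*(r^3 - 6*r^2 + 11*r - 6) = (r - 1)^2*(r^2 - 5*r + 6) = (r - 3)*(r - 1)^2*(r - 2)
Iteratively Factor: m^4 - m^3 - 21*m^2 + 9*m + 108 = (m - 4)*(m^3 + 3*m^2 - 9*m - 27) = (m - 4)*(m + 3)*(m^2 - 9) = (m - 4)*(m - 3)*(m + 3)*(m + 3)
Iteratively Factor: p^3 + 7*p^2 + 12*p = (p + 4)*(p^2 + 3*p) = (p + 3)*(p + 4)*(p)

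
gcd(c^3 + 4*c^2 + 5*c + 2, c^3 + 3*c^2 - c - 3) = c + 1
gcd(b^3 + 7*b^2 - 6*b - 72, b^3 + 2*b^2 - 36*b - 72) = b + 6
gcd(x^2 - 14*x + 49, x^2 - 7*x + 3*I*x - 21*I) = x - 7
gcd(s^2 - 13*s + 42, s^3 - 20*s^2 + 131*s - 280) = s - 7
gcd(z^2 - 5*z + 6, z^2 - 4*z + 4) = z - 2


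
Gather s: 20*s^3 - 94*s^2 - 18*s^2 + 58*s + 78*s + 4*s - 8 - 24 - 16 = 20*s^3 - 112*s^2 + 140*s - 48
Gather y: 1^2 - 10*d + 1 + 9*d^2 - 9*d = 9*d^2 - 19*d + 2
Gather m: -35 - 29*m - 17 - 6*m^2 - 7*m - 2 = -6*m^2 - 36*m - 54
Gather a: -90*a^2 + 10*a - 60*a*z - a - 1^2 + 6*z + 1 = -90*a^2 + a*(9 - 60*z) + 6*z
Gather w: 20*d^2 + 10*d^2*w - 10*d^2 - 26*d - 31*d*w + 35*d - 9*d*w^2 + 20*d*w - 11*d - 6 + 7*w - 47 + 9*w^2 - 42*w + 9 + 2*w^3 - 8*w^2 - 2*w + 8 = 10*d^2 - 2*d + 2*w^3 + w^2*(1 - 9*d) + w*(10*d^2 - 11*d - 37) - 36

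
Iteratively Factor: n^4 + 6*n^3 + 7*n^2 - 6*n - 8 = (n + 1)*(n^3 + 5*n^2 + 2*n - 8) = (n + 1)*(n + 4)*(n^2 + n - 2) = (n - 1)*(n + 1)*(n + 4)*(n + 2)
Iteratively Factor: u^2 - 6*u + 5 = (u - 5)*(u - 1)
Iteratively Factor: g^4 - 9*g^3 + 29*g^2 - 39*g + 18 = (g - 3)*(g^3 - 6*g^2 + 11*g - 6) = (g - 3)*(g - 1)*(g^2 - 5*g + 6) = (g - 3)^2*(g - 1)*(g - 2)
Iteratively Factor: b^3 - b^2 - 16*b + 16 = (b - 4)*(b^2 + 3*b - 4) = (b - 4)*(b - 1)*(b + 4)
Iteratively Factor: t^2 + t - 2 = (t + 2)*(t - 1)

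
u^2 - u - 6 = (u - 3)*(u + 2)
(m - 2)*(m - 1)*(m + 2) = m^3 - m^2 - 4*m + 4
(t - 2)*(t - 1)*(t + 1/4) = t^3 - 11*t^2/4 + 5*t/4 + 1/2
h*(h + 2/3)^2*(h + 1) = h^4 + 7*h^3/3 + 16*h^2/9 + 4*h/9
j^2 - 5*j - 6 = (j - 6)*(j + 1)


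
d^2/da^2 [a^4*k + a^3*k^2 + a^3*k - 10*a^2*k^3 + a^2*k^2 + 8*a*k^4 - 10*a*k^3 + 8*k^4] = 2*k*(6*a^2 + 3*a*k + 3*a - 10*k^2 + k)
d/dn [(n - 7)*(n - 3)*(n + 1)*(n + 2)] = 4*n^3 - 21*n^2 - 14*n + 43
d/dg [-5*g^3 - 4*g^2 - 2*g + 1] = -15*g^2 - 8*g - 2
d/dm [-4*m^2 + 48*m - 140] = 48 - 8*m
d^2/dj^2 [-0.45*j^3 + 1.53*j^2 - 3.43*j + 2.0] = 3.06 - 2.7*j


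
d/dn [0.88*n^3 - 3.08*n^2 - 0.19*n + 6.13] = 2.64*n^2 - 6.16*n - 0.19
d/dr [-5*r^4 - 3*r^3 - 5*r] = -20*r^3 - 9*r^2 - 5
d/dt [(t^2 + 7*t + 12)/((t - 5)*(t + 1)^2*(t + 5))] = (-2*t^4 - 21*t^3 - 55*t^2 + 101*t + 425)/(t^7 + 3*t^6 - 47*t^5 - 149*t^4 + 475*t^3 + 1825*t^2 + 1875*t + 625)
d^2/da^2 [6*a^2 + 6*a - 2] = 12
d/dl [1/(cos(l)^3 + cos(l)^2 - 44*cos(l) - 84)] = (3*cos(l)^2 + 2*cos(l) - 44)*sin(l)/(cos(l)^3 + cos(l)^2 - 44*cos(l) - 84)^2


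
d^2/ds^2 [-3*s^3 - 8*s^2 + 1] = -18*s - 16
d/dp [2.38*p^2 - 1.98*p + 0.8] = 4.76*p - 1.98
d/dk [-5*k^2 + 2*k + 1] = 2 - 10*k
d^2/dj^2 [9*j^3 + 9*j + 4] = 54*j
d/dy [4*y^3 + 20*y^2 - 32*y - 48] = 12*y^2 + 40*y - 32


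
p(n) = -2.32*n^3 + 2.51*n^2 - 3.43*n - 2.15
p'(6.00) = -223.87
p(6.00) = -433.49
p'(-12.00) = -1065.91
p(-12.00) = 4409.41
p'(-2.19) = -47.80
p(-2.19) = 41.77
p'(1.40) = -10.04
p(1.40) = -8.40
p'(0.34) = -2.53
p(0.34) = -3.12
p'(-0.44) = -6.99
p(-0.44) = 0.04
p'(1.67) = -14.46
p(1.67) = -11.68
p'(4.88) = -144.68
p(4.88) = -228.73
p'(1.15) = -6.86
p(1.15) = -6.30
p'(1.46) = -10.94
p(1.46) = -9.03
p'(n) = -6.96*n^2 + 5.02*n - 3.43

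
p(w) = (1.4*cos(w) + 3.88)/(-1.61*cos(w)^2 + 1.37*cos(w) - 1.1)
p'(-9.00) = -0.50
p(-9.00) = -0.71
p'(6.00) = 1.25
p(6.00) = -4.12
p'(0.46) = -2.01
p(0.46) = -4.41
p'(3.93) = -1.26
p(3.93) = -1.01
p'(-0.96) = 1.21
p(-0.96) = -5.55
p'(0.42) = -1.85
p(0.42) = -4.33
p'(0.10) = -0.44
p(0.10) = -3.96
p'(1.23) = 3.39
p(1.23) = -5.29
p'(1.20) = 2.85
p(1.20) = -5.38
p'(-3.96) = 1.35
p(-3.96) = -1.05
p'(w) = (-3.22*sin(w)*cos(w) + 1.37*sin(w))*(1.4*cos(w) + 3.88)/(-1.61*cos(w)^2 + 1.37*cos(w) - 1.1)^2 - 1.4*sin(w)/(-1.61*cos(w)^2 + 1.37*cos(w) - 1.1) = (-2.254*cos(w)^2 - 12.4936*cos(w) + 6.8556)*sin(w)/(2.5921*cos(w)^4 - 4.4114*cos(w)^3 + 5.4189*cos(w)^2 - 3.014*cos(w) + 1.21)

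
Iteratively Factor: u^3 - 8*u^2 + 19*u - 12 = (u - 1)*(u^2 - 7*u + 12) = (u - 3)*(u - 1)*(u - 4)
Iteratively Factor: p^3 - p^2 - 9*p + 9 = (p - 1)*(p^2 - 9) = (p - 3)*(p - 1)*(p + 3)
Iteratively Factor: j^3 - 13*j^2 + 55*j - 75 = (j - 3)*(j^2 - 10*j + 25) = (j - 5)*(j - 3)*(j - 5)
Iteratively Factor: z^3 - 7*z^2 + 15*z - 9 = (z - 3)*(z^2 - 4*z + 3) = (z - 3)*(z - 1)*(z - 3)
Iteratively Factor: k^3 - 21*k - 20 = (k + 1)*(k^2 - k - 20) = (k + 1)*(k + 4)*(k - 5)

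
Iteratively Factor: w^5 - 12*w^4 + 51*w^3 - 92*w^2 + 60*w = (w - 3)*(w^4 - 9*w^3 + 24*w^2 - 20*w) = (w - 3)*(w - 2)*(w^3 - 7*w^2 + 10*w) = (w - 3)*(w - 2)^2*(w^2 - 5*w) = (w - 5)*(w - 3)*(w - 2)^2*(w)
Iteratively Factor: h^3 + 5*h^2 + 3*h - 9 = (h + 3)*(h^2 + 2*h - 3) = (h - 1)*(h + 3)*(h + 3)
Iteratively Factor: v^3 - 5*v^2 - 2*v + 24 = (v + 2)*(v^2 - 7*v + 12) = (v - 3)*(v + 2)*(v - 4)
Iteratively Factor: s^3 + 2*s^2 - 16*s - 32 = (s + 4)*(s^2 - 2*s - 8) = (s + 2)*(s + 4)*(s - 4)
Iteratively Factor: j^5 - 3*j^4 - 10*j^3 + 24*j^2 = (j - 4)*(j^4 + j^3 - 6*j^2) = (j - 4)*(j + 3)*(j^3 - 2*j^2) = (j - 4)*(j - 2)*(j + 3)*(j^2) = j*(j - 4)*(j - 2)*(j + 3)*(j)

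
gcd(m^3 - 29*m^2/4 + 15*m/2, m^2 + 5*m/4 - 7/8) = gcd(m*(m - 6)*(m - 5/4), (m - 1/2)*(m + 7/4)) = 1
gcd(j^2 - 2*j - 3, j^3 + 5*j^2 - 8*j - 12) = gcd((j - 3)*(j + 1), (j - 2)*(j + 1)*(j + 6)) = j + 1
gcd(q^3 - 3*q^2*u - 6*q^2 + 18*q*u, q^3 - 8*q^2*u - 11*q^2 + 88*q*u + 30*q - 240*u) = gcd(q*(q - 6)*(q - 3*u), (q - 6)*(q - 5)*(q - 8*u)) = q - 6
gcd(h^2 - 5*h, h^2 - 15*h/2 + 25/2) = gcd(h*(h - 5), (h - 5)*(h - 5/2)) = h - 5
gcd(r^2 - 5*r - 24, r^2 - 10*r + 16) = r - 8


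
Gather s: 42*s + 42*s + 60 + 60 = 84*s + 120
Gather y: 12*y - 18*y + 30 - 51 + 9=-6*y - 12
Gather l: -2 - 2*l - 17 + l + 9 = -l - 10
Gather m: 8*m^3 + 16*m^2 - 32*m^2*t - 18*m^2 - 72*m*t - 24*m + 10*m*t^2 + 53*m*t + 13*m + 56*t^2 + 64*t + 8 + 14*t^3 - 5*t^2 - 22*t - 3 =8*m^3 + m^2*(-32*t - 2) + m*(10*t^2 - 19*t - 11) + 14*t^3 + 51*t^2 + 42*t + 5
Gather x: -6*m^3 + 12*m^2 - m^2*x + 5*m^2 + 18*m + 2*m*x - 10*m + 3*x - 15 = -6*m^3 + 17*m^2 + 8*m + x*(-m^2 + 2*m + 3) - 15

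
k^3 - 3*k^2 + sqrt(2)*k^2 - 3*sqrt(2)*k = k*(k - 3)*(k + sqrt(2))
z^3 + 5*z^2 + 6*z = z*(z + 2)*(z + 3)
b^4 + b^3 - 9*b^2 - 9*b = b*(b - 3)*(b + 1)*(b + 3)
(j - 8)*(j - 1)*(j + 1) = j^3 - 8*j^2 - j + 8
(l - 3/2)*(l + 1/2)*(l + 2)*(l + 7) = l^4 + 8*l^3 + 17*l^2/4 - 83*l/4 - 21/2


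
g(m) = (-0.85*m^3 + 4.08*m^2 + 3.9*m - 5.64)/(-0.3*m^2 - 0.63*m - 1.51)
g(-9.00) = -45.15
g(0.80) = 0.16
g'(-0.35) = -2.10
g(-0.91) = 4.36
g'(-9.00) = 3.01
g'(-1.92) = 12.96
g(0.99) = -0.57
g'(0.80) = -4.07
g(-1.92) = -5.64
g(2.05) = -3.00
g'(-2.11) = 12.87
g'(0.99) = -3.61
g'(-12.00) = 2.88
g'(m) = (0.6*m + 0.63)*(-0.85*m^3 + 4.08*m^2 + 3.9*m - 5.64)/(-0.3*m^2 - 0.63*m - 1.51)^2 + (-2.55*m^2 + 8.16*m + 3.9)/(-0.3*m^2 - 0.63*m - 1.51) = (0.255*m^4 + 1.071*m^3 + 2.4501*m^2 - 15.7056*m - 9.4422)/(0.09*m^4 + 0.378*m^3 + 1.3029*m^2 + 1.9026*m + 2.2801)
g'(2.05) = -1.07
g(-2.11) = -8.10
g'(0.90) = -3.84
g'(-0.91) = 4.45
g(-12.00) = -53.94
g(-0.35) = 4.88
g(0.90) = -0.24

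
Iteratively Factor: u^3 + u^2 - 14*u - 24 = (u + 2)*(u^2 - u - 12) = (u + 2)*(u + 3)*(u - 4)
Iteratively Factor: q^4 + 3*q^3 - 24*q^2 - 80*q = (q)*(q^3 + 3*q^2 - 24*q - 80) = q*(q + 4)*(q^2 - q - 20) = q*(q + 4)^2*(q - 5)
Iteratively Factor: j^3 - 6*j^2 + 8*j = (j - 4)*(j^2 - 2*j) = j*(j - 4)*(j - 2)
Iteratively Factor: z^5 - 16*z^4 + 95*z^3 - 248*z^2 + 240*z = (z)*(z^4 - 16*z^3 + 95*z^2 - 248*z + 240) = z*(z - 3)*(z^3 - 13*z^2 + 56*z - 80) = z*(z - 4)*(z - 3)*(z^2 - 9*z + 20) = z*(z - 5)*(z - 4)*(z - 3)*(z - 4)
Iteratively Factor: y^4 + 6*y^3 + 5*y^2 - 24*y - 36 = (y + 3)*(y^3 + 3*y^2 - 4*y - 12) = (y + 2)*(y + 3)*(y^2 + y - 6) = (y - 2)*(y + 2)*(y + 3)*(y + 3)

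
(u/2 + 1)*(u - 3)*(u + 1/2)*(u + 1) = u^4/2 + u^3/4 - 7*u^2/2 - 19*u/4 - 3/2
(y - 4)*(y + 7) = y^2 + 3*y - 28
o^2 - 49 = (o - 7)*(o + 7)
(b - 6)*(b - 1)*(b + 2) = b^3 - 5*b^2 - 8*b + 12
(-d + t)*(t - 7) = -d*t + 7*d + t^2 - 7*t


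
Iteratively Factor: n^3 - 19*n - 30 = (n + 2)*(n^2 - 2*n - 15) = (n + 2)*(n + 3)*(n - 5)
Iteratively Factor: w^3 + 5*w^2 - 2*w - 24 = (w - 2)*(w^2 + 7*w + 12) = (w - 2)*(w + 4)*(w + 3)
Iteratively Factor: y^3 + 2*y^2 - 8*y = (y - 2)*(y^2 + 4*y) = (y - 2)*(y + 4)*(y)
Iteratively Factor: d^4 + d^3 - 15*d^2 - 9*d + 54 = (d + 3)*(d^3 - 2*d^2 - 9*d + 18) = (d - 3)*(d + 3)*(d^2 + d - 6) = (d - 3)*(d - 2)*(d + 3)*(d + 3)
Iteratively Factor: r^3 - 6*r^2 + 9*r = (r)*(r^2 - 6*r + 9) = r*(r - 3)*(r - 3)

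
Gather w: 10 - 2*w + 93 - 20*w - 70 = 33 - 22*w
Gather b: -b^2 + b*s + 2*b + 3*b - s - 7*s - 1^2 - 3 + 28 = -b^2 + b*(s + 5) - 8*s + 24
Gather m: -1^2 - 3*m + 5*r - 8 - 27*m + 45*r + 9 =-30*m + 50*r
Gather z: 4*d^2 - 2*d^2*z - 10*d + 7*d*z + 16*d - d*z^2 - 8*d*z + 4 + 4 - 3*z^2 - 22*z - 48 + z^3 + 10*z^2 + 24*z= 4*d^2 + 6*d + z^3 + z^2*(7 - d) + z*(-2*d^2 - d + 2) - 40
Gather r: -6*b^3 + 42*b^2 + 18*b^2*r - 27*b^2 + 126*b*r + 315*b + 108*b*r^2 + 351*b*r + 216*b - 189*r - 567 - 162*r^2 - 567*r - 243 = -6*b^3 + 15*b^2 + 531*b + r^2*(108*b - 162) + r*(18*b^2 + 477*b - 756) - 810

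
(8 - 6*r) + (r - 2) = 6 - 5*r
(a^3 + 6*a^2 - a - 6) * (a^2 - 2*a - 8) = a^5 + 4*a^4 - 21*a^3 - 52*a^2 + 20*a + 48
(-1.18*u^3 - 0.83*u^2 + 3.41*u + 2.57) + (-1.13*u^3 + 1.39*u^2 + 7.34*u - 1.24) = -2.31*u^3 + 0.56*u^2 + 10.75*u + 1.33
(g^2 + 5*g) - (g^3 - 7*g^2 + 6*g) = -g^3 + 8*g^2 - g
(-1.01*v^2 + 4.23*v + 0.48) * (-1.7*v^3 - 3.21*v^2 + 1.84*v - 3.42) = 1.717*v^5 - 3.9489*v^4 - 16.2527*v^3 + 9.6966*v^2 - 13.5834*v - 1.6416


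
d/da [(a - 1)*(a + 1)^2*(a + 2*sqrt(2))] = (a + 1)*((a - 1)*(a + 1) + 2*(a - 1)*(a + 2*sqrt(2)) + (a + 1)*(a + 2*sqrt(2)))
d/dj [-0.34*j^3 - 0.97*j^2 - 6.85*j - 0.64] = -1.02*j^2 - 1.94*j - 6.85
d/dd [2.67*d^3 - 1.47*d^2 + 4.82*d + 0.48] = 8.01*d^2 - 2.94*d + 4.82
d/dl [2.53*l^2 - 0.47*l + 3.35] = 5.06*l - 0.47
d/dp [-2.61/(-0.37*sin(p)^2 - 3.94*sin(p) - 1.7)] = -(1.9314*sin(p) + 10.2834)*cos(p)/(0.37*sin(p)^2 + 3.94*sin(p) + 1.7)^2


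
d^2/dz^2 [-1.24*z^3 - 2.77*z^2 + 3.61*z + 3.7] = -7.44*z - 5.54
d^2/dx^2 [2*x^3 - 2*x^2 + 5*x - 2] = 12*x - 4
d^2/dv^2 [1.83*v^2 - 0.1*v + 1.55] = 3.66000000000000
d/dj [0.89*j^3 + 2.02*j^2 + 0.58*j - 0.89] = 2.67*j^2 + 4.04*j + 0.58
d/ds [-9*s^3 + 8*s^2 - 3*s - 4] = -27*s^2 + 16*s - 3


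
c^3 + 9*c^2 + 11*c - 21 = (c - 1)*(c + 3)*(c + 7)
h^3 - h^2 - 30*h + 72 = (h - 4)*(h - 3)*(h + 6)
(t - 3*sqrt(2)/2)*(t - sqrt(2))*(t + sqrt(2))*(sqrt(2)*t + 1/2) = sqrt(2)*t^4 - 5*t^3/2 - 11*sqrt(2)*t^2/4 + 5*t + 3*sqrt(2)/2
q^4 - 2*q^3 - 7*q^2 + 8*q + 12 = (q - 3)*(q - 2)*(q + 1)*(q + 2)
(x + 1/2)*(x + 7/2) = x^2 + 4*x + 7/4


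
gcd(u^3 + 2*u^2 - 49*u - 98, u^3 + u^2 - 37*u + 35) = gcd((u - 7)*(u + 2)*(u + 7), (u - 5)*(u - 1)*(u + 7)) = u + 7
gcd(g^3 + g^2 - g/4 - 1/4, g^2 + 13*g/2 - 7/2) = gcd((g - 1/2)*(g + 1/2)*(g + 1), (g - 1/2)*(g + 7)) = g - 1/2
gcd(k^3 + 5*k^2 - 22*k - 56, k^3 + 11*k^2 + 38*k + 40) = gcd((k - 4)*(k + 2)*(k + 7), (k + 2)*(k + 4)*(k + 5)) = k + 2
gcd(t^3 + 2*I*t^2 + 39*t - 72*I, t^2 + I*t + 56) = t + 8*I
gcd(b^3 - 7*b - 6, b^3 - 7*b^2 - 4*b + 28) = b + 2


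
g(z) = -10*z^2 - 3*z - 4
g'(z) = -20*z - 3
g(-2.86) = -77.22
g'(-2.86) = 54.20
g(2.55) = -76.68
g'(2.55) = -54.00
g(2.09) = -53.95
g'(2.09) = -44.80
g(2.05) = -52.18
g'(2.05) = -44.00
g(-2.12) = -42.58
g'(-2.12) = 39.40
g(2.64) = -81.62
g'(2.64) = -55.80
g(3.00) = -103.00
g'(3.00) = -63.00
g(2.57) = -77.76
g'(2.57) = -54.40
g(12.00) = -1480.00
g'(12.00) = -243.00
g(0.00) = -4.00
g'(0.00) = -3.00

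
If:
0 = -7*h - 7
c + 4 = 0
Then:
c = -4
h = -1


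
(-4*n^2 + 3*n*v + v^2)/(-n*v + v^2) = (4*n + v)/v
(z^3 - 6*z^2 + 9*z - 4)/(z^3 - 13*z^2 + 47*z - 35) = (z^2 - 5*z + 4)/(z^2 - 12*z + 35)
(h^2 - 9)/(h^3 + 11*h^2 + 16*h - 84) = (h^2 - 9)/(h^3 + 11*h^2 + 16*h - 84)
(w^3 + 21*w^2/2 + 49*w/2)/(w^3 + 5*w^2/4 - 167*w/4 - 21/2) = 2*w*(2*w + 7)/(4*w^2 - 23*w - 6)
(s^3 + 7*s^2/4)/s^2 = s + 7/4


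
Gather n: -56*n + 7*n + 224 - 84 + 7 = 147 - 49*n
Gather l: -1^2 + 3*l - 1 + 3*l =6*l - 2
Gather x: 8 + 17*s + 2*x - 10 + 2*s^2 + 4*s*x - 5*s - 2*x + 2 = 2*s^2 + 4*s*x + 12*s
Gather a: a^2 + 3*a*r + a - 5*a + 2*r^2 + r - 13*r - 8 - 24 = a^2 + a*(3*r - 4) + 2*r^2 - 12*r - 32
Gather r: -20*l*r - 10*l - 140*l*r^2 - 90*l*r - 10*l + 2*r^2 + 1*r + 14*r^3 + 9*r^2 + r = -20*l + 14*r^3 + r^2*(11 - 140*l) + r*(2 - 110*l)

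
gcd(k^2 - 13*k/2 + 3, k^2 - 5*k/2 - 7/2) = 1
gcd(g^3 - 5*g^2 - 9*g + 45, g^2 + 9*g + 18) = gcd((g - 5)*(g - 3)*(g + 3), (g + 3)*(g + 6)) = g + 3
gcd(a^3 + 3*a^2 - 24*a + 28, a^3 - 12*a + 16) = a^2 - 4*a + 4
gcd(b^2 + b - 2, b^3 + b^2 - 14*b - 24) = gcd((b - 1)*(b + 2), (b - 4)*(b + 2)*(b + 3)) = b + 2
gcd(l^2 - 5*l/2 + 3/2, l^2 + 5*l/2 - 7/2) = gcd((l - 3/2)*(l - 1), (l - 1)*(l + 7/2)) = l - 1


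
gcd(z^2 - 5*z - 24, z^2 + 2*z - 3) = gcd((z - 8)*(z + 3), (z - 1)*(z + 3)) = z + 3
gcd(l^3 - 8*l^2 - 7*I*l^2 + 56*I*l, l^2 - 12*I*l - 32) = 1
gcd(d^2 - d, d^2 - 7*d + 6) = d - 1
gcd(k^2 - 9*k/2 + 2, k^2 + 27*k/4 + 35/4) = 1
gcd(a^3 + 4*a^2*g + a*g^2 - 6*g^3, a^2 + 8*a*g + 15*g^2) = a + 3*g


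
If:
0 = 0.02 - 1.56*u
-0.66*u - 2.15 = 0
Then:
No Solution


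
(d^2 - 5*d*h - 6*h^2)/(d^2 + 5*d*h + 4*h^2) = (d - 6*h)/(d + 4*h)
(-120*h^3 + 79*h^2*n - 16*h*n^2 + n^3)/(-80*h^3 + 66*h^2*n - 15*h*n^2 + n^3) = (3*h - n)/(2*h - n)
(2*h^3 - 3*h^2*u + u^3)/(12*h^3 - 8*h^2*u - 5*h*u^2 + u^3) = (-h + u)/(-6*h + u)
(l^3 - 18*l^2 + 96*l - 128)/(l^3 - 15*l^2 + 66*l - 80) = (l - 8)/(l - 5)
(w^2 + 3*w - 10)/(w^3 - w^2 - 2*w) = (w + 5)/(w*(w + 1))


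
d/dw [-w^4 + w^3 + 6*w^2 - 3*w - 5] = -4*w^3 + 3*w^2 + 12*w - 3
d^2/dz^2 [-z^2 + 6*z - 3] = -2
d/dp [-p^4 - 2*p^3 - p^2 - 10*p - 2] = -4*p^3 - 6*p^2 - 2*p - 10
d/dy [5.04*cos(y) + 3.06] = -5.04*sin(y)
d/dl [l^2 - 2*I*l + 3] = 2*l - 2*I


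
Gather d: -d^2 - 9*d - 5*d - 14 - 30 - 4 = -d^2 - 14*d - 48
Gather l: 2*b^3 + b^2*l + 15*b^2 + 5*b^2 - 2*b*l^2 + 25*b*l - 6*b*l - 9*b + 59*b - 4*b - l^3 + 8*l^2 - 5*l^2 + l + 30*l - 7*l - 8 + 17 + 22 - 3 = 2*b^3 + 20*b^2 + 46*b - l^3 + l^2*(3 - 2*b) + l*(b^2 + 19*b + 24) + 28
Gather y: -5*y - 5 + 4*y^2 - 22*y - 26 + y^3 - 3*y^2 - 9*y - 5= y^3 + y^2 - 36*y - 36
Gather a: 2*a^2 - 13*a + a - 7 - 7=2*a^2 - 12*a - 14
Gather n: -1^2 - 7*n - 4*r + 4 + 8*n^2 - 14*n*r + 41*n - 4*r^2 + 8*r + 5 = 8*n^2 + n*(34 - 14*r) - 4*r^2 + 4*r + 8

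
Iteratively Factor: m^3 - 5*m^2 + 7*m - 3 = (m - 1)*(m^2 - 4*m + 3) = (m - 1)^2*(m - 3)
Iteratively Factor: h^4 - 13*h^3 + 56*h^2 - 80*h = (h)*(h^3 - 13*h^2 + 56*h - 80) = h*(h - 4)*(h^2 - 9*h + 20) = h*(h - 5)*(h - 4)*(h - 4)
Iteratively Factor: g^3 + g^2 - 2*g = (g)*(g^2 + g - 2) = g*(g + 2)*(g - 1)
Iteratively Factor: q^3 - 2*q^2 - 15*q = (q)*(q^2 - 2*q - 15) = q*(q + 3)*(q - 5)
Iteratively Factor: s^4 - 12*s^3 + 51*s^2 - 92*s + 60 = (s - 2)*(s^3 - 10*s^2 + 31*s - 30) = (s - 3)*(s - 2)*(s^2 - 7*s + 10) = (s - 5)*(s - 3)*(s - 2)*(s - 2)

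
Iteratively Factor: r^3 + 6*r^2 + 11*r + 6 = (r + 2)*(r^2 + 4*r + 3) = (r + 2)*(r + 3)*(r + 1)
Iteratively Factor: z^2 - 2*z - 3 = (z - 3)*(z + 1)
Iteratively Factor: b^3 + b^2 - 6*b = (b - 2)*(b^2 + 3*b) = (b - 2)*(b + 3)*(b)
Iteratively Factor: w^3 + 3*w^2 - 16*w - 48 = (w + 3)*(w^2 - 16) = (w - 4)*(w + 3)*(w + 4)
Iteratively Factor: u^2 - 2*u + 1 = (u - 1)*(u - 1)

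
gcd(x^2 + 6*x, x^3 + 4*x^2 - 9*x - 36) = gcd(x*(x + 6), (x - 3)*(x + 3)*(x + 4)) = 1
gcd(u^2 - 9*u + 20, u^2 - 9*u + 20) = u^2 - 9*u + 20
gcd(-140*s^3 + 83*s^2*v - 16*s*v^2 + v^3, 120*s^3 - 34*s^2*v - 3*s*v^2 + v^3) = 20*s^2 - 9*s*v + v^2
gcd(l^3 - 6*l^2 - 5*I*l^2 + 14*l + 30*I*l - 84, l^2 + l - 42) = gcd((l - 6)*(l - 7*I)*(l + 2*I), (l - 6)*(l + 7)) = l - 6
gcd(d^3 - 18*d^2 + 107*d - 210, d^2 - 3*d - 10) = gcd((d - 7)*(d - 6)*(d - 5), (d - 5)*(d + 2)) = d - 5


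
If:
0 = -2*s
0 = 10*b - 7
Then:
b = 7/10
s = 0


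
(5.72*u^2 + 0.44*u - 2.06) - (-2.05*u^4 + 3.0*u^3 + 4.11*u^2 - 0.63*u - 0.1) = 2.05*u^4 - 3.0*u^3 + 1.61*u^2 + 1.07*u - 1.96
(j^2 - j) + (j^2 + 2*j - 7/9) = 2*j^2 + j - 7/9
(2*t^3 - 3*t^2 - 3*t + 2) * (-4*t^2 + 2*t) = -8*t^5 + 16*t^4 + 6*t^3 - 14*t^2 + 4*t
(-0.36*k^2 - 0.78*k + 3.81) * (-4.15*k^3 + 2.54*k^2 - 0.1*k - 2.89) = 1.494*k^5 + 2.3226*k^4 - 17.7567*k^3 + 10.7958*k^2 + 1.8732*k - 11.0109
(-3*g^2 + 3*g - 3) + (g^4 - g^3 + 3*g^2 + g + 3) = g^4 - g^3 + 4*g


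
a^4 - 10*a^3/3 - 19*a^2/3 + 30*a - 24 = (a - 3)*(a - 2)*(a - 4/3)*(a + 3)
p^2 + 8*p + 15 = (p + 3)*(p + 5)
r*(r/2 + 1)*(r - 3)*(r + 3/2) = r^4/2 + r^3/4 - 15*r^2/4 - 9*r/2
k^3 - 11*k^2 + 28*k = k*(k - 7)*(k - 4)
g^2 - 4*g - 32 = (g - 8)*(g + 4)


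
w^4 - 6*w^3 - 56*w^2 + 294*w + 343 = (w - 7)^2*(w + 1)*(w + 7)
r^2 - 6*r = r*(r - 6)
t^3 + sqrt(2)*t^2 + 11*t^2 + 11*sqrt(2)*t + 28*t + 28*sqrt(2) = (t + 4)*(t + 7)*(t + sqrt(2))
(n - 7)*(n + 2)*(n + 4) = n^3 - n^2 - 34*n - 56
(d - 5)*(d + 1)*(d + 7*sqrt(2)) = d^3 - 4*d^2 + 7*sqrt(2)*d^2 - 28*sqrt(2)*d - 5*d - 35*sqrt(2)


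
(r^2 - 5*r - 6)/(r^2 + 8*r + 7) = (r - 6)/(r + 7)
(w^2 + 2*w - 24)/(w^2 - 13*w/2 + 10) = 2*(w + 6)/(2*w - 5)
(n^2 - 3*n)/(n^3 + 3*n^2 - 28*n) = (n - 3)/(n^2 + 3*n - 28)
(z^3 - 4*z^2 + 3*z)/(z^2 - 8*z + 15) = z*(z - 1)/(z - 5)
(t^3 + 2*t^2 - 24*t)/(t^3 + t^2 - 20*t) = (t + 6)/(t + 5)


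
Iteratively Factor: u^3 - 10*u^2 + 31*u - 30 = (u - 5)*(u^2 - 5*u + 6) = (u - 5)*(u - 2)*(u - 3)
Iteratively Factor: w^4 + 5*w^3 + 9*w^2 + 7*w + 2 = (w + 1)*(w^3 + 4*w^2 + 5*w + 2) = (w + 1)*(w + 2)*(w^2 + 2*w + 1) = (w + 1)^2*(w + 2)*(w + 1)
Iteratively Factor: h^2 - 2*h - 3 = (h + 1)*(h - 3)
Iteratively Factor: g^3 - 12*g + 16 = (g - 2)*(g^2 + 2*g - 8) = (g - 2)^2*(g + 4)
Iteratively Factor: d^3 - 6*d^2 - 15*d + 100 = (d + 4)*(d^2 - 10*d + 25) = (d - 5)*(d + 4)*(d - 5)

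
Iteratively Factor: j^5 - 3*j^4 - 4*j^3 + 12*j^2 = (j - 3)*(j^4 - 4*j^2) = j*(j - 3)*(j^3 - 4*j) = j^2*(j - 3)*(j^2 - 4) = j^2*(j - 3)*(j - 2)*(j + 2)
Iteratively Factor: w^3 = (w)*(w^2) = w^2*(w)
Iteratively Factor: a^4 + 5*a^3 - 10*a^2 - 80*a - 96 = (a + 2)*(a^3 + 3*a^2 - 16*a - 48) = (a + 2)*(a + 3)*(a^2 - 16) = (a - 4)*(a + 2)*(a + 3)*(a + 4)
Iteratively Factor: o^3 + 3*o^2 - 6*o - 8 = (o + 4)*(o^2 - o - 2) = (o - 2)*(o + 4)*(o + 1)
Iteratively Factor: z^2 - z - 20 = (z - 5)*(z + 4)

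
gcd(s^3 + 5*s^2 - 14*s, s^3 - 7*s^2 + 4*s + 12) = s - 2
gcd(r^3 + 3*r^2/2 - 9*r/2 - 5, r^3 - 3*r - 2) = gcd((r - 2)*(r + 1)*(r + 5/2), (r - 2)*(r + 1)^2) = r^2 - r - 2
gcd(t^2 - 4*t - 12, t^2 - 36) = t - 6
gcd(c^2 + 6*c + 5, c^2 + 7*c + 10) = c + 5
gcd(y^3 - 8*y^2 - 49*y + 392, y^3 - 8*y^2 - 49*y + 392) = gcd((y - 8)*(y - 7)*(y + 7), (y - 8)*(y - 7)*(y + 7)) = y^3 - 8*y^2 - 49*y + 392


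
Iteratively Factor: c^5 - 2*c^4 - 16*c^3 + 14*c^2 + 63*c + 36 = (c - 3)*(c^4 + c^3 - 13*c^2 - 25*c - 12) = (c - 4)*(c - 3)*(c^3 + 5*c^2 + 7*c + 3) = (c - 4)*(c - 3)*(c + 1)*(c^2 + 4*c + 3) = (c - 4)*(c - 3)*(c + 1)^2*(c + 3)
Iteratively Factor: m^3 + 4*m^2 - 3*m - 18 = (m - 2)*(m^2 + 6*m + 9) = (m - 2)*(m + 3)*(m + 3)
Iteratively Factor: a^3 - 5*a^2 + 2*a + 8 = (a - 2)*(a^2 - 3*a - 4) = (a - 2)*(a + 1)*(a - 4)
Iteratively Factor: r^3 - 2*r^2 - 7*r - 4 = (r + 1)*(r^2 - 3*r - 4) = (r - 4)*(r + 1)*(r + 1)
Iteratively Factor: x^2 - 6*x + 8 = (x - 2)*(x - 4)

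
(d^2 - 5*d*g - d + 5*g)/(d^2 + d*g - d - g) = (d - 5*g)/(d + g)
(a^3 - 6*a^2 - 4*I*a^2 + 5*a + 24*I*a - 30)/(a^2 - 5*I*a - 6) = (a^3 + a^2*(-6 - 4*I) + a*(5 + 24*I) - 30)/(a^2 - 5*I*a - 6)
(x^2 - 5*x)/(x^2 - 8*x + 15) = x/(x - 3)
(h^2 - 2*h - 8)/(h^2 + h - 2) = (h - 4)/(h - 1)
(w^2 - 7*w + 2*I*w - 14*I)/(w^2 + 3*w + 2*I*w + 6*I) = (w - 7)/(w + 3)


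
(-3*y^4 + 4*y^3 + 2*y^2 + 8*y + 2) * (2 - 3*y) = 9*y^5 - 18*y^4 + 2*y^3 - 20*y^2 + 10*y + 4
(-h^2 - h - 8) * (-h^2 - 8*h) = h^4 + 9*h^3 + 16*h^2 + 64*h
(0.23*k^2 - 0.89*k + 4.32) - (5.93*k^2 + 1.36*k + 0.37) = -5.7*k^2 - 2.25*k + 3.95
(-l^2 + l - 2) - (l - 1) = -l^2 - 1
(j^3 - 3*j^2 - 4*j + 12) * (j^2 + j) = j^5 - 2*j^4 - 7*j^3 + 8*j^2 + 12*j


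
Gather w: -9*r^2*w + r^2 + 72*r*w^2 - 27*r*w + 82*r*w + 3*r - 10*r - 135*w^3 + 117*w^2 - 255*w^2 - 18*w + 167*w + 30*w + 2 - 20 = r^2 - 7*r - 135*w^3 + w^2*(72*r - 138) + w*(-9*r^2 + 55*r + 179) - 18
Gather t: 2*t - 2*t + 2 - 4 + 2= 0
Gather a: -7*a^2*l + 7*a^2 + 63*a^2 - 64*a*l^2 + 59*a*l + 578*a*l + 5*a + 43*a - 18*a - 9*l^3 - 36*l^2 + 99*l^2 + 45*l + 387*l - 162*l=a^2*(70 - 7*l) + a*(-64*l^2 + 637*l + 30) - 9*l^3 + 63*l^2 + 270*l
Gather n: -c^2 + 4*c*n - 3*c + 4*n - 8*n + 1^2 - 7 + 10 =-c^2 - 3*c + n*(4*c - 4) + 4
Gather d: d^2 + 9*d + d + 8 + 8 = d^2 + 10*d + 16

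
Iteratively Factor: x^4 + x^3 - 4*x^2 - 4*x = (x + 1)*(x^3 - 4*x) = (x + 1)*(x + 2)*(x^2 - 2*x) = x*(x + 1)*(x + 2)*(x - 2)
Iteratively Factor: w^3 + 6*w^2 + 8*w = (w + 4)*(w^2 + 2*w) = w*(w + 4)*(w + 2)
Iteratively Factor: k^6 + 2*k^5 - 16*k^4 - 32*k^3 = (k - 4)*(k^5 + 6*k^4 + 8*k^3) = k*(k - 4)*(k^4 + 6*k^3 + 8*k^2) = k^2*(k - 4)*(k^3 + 6*k^2 + 8*k) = k^2*(k - 4)*(k + 2)*(k^2 + 4*k) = k^2*(k - 4)*(k + 2)*(k + 4)*(k)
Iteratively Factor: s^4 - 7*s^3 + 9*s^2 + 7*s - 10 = (s - 5)*(s^3 - 2*s^2 - s + 2) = (s - 5)*(s - 1)*(s^2 - s - 2) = (s - 5)*(s - 2)*(s - 1)*(s + 1)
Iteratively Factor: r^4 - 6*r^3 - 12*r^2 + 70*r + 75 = (r + 1)*(r^3 - 7*r^2 - 5*r + 75) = (r - 5)*(r + 1)*(r^2 - 2*r - 15) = (r - 5)*(r + 1)*(r + 3)*(r - 5)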